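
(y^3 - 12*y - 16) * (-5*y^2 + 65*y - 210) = -5*y^5 + 65*y^4 - 150*y^3 - 700*y^2 + 1480*y + 3360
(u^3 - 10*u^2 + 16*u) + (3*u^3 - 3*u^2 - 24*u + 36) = 4*u^3 - 13*u^2 - 8*u + 36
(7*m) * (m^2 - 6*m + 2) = 7*m^3 - 42*m^2 + 14*m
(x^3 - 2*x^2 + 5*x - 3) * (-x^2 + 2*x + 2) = -x^5 + 4*x^4 - 7*x^3 + 9*x^2 + 4*x - 6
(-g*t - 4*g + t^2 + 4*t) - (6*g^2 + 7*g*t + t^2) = -6*g^2 - 8*g*t - 4*g + 4*t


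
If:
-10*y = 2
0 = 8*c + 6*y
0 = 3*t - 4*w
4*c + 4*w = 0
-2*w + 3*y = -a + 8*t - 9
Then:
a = -103/10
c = 3/20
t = -1/5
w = -3/20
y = -1/5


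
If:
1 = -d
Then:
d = -1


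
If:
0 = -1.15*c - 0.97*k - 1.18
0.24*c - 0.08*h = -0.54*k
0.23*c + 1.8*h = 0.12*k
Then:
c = -1.70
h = 0.27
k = 0.79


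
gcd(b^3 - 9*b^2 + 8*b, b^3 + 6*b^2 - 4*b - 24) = 1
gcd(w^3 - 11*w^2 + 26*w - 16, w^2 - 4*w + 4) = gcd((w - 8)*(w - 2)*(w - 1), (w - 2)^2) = w - 2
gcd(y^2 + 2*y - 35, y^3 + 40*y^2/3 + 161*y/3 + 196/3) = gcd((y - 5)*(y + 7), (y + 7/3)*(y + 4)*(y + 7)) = y + 7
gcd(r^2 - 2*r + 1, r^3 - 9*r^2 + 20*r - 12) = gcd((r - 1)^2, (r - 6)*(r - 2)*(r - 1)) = r - 1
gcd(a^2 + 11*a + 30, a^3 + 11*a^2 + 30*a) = a^2 + 11*a + 30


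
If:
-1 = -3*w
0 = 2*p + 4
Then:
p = -2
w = 1/3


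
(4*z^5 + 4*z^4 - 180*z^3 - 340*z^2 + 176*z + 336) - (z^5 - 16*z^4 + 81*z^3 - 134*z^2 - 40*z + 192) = 3*z^5 + 20*z^4 - 261*z^3 - 206*z^2 + 216*z + 144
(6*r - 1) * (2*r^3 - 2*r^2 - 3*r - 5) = 12*r^4 - 14*r^3 - 16*r^2 - 27*r + 5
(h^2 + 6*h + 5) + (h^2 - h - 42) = 2*h^2 + 5*h - 37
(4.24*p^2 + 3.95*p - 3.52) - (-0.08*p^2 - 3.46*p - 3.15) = 4.32*p^2 + 7.41*p - 0.37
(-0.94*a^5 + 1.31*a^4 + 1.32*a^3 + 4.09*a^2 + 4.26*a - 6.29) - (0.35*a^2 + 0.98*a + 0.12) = -0.94*a^5 + 1.31*a^4 + 1.32*a^3 + 3.74*a^2 + 3.28*a - 6.41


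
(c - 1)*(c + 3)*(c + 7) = c^3 + 9*c^2 + 11*c - 21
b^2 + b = b*(b + 1)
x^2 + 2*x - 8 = (x - 2)*(x + 4)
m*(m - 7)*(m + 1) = m^3 - 6*m^2 - 7*m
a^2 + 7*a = a*(a + 7)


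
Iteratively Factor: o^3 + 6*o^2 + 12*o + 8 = (o + 2)*(o^2 + 4*o + 4) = (o + 2)^2*(o + 2)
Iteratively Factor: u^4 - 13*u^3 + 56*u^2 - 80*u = (u - 4)*(u^3 - 9*u^2 + 20*u) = (u - 5)*(u - 4)*(u^2 - 4*u) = u*(u - 5)*(u - 4)*(u - 4)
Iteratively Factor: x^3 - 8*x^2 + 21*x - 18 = (x - 3)*(x^2 - 5*x + 6) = (x - 3)^2*(x - 2)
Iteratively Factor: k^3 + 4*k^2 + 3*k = (k)*(k^2 + 4*k + 3) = k*(k + 1)*(k + 3)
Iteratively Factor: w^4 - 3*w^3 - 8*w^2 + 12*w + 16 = (w - 4)*(w^3 + w^2 - 4*w - 4) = (w - 4)*(w - 2)*(w^2 + 3*w + 2) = (w - 4)*(w - 2)*(w + 1)*(w + 2)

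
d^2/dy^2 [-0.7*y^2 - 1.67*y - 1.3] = -1.40000000000000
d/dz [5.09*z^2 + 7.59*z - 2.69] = 10.18*z + 7.59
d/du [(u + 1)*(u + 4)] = 2*u + 5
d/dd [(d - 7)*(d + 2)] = 2*d - 5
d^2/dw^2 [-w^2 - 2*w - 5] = -2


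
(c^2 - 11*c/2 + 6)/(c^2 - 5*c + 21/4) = 2*(c - 4)/(2*c - 7)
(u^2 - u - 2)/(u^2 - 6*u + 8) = (u + 1)/(u - 4)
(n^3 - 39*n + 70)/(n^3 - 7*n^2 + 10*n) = (n + 7)/n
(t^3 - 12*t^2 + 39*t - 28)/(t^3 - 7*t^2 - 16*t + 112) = (t - 1)/(t + 4)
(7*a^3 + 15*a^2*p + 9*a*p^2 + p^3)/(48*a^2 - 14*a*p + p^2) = (7*a^3 + 15*a^2*p + 9*a*p^2 + p^3)/(48*a^2 - 14*a*p + p^2)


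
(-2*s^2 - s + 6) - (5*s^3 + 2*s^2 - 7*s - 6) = -5*s^3 - 4*s^2 + 6*s + 12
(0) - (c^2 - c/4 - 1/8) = -c^2 + c/4 + 1/8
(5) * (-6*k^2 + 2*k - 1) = -30*k^2 + 10*k - 5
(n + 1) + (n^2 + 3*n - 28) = n^2 + 4*n - 27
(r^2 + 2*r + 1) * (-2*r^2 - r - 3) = -2*r^4 - 5*r^3 - 7*r^2 - 7*r - 3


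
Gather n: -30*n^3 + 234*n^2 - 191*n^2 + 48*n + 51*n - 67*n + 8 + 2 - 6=-30*n^3 + 43*n^2 + 32*n + 4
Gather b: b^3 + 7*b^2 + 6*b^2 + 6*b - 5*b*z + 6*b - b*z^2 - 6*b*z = b^3 + 13*b^2 + b*(-z^2 - 11*z + 12)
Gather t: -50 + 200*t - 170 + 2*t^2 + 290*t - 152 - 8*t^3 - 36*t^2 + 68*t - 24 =-8*t^3 - 34*t^2 + 558*t - 396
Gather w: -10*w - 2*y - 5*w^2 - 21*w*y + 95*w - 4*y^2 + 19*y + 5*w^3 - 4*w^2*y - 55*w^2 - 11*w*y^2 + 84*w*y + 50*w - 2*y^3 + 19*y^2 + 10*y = 5*w^3 + w^2*(-4*y - 60) + w*(-11*y^2 + 63*y + 135) - 2*y^3 + 15*y^2 + 27*y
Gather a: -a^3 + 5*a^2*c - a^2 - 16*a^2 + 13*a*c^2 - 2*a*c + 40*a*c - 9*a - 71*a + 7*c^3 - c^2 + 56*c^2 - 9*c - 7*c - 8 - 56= -a^3 + a^2*(5*c - 17) + a*(13*c^2 + 38*c - 80) + 7*c^3 + 55*c^2 - 16*c - 64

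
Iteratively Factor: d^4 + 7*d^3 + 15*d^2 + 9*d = (d + 1)*(d^3 + 6*d^2 + 9*d) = (d + 1)*(d + 3)*(d^2 + 3*d) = (d + 1)*(d + 3)^2*(d)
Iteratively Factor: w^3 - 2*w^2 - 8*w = (w - 4)*(w^2 + 2*w) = w*(w - 4)*(w + 2)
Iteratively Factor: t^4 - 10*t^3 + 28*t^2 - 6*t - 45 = (t - 3)*(t^3 - 7*t^2 + 7*t + 15) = (t - 3)^2*(t^2 - 4*t - 5) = (t - 3)^2*(t + 1)*(t - 5)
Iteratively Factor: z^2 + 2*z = (z + 2)*(z)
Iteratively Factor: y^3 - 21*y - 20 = (y - 5)*(y^2 + 5*y + 4) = (y - 5)*(y + 4)*(y + 1)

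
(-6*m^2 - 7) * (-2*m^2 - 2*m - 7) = 12*m^4 + 12*m^3 + 56*m^2 + 14*m + 49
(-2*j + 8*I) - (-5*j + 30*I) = 3*j - 22*I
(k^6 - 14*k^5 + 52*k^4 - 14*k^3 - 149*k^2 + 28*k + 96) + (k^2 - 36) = k^6 - 14*k^5 + 52*k^4 - 14*k^3 - 148*k^2 + 28*k + 60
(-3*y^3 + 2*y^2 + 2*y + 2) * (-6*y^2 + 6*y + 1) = 18*y^5 - 30*y^4 - 3*y^3 + 2*y^2 + 14*y + 2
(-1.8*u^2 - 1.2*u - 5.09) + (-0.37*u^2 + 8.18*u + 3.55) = -2.17*u^2 + 6.98*u - 1.54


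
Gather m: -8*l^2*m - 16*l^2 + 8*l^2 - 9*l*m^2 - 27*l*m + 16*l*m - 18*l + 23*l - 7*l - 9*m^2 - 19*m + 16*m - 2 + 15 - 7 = -8*l^2 - 2*l + m^2*(-9*l - 9) + m*(-8*l^2 - 11*l - 3) + 6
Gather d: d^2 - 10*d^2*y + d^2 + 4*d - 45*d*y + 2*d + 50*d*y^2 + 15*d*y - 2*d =d^2*(2 - 10*y) + d*(50*y^2 - 30*y + 4)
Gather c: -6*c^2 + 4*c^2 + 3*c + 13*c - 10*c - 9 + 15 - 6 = -2*c^2 + 6*c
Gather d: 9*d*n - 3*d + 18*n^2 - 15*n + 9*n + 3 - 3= d*(9*n - 3) + 18*n^2 - 6*n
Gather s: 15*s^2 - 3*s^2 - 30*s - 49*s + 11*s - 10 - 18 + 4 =12*s^2 - 68*s - 24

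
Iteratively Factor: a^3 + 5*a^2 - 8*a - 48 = (a + 4)*(a^2 + a - 12) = (a - 3)*(a + 4)*(a + 4)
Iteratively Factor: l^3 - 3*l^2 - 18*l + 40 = (l - 5)*(l^2 + 2*l - 8) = (l - 5)*(l - 2)*(l + 4)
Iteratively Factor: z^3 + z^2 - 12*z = (z + 4)*(z^2 - 3*z) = z*(z + 4)*(z - 3)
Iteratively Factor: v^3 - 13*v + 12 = (v - 3)*(v^2 + 3*v - 4) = (v - 3)*(v - 1)*(v + 4)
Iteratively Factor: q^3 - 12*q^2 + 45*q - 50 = (q - 5)*(q^2 - 7*q + 10) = (q - 5)*(q - 2)*(q - 5)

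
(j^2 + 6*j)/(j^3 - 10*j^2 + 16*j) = (j + 6)/(j^2 - 10*j + 16)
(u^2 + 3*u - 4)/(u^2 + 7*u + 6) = (u^2 + 3*u - 4)/(u^2 + 7*u + 6)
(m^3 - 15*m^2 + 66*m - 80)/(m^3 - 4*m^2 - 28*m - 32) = (m^2 - 7*m + 10)/(m^2 + 4*m + 4)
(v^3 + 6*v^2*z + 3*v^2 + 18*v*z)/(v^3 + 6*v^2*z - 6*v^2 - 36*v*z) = (v + 3)/(v - 6)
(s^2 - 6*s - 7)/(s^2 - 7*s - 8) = (s - 7)/(s - 8)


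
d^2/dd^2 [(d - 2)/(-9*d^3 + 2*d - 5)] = 2*(-(d - 2)*(27*d^2 - 2)^2 + (27*d^2 + 27*d*(d - 2) - 2)*(9*d^3 - 2*d + 5))/(9*d^3 - 2*d + 5)^3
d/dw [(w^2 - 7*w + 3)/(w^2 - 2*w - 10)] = (5*w^2 - 26*w + 76)/(w^4 - 4*w^3 - 16*w^2 + 40*w + 100)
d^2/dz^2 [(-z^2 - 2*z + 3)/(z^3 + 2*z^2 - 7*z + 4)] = 2*(-z^3 - 9*z^2 - 39*z - 51)/(z^6 + 9*z^5 + 15*z^4 - 45*z^3 - 60*z^2 + 144*z - 64)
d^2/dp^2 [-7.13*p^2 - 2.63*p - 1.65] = -14.2600000000000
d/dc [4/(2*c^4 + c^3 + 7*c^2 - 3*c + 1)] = 4*(-8*c^3 - 3*c^2 - 14*c + 3)/(2*c^4 + c^3 + 7*c^2 - 3*c + 1)^2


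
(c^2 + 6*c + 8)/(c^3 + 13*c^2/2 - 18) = 2*(c + 4)/(2*c^2 + 9*c - 18)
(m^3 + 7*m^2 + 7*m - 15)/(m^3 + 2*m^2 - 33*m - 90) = (m - 1)/(m - 6)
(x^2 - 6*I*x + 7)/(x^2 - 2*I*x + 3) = (x - 7*I)/(x - 3*I)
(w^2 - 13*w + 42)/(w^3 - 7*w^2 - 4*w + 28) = (w - 6)/(w^2 - 4)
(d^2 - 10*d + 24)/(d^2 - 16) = (d - 6)/(d + 4)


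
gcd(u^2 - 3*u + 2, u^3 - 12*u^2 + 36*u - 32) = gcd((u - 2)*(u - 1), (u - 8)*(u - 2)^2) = u - 2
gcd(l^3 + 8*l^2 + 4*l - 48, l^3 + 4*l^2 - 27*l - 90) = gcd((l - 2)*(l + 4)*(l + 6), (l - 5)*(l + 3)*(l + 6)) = l + 6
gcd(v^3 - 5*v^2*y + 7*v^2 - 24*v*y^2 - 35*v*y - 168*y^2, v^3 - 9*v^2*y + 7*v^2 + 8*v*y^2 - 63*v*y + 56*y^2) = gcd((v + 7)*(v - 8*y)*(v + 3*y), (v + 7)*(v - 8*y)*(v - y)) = -v^2 + 8*v*y - 7*v + 56*y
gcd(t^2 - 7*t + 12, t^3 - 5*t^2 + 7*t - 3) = t - 3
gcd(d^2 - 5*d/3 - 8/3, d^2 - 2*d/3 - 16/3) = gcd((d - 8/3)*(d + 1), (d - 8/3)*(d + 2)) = d - 8/3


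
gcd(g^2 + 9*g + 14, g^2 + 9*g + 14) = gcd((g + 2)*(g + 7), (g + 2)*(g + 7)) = g^2 + 9*g + 14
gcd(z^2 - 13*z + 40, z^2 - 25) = z - 5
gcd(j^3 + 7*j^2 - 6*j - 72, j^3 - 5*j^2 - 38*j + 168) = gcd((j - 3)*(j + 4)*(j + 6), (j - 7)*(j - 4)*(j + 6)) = j + 6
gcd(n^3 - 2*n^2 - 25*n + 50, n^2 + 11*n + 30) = n + 5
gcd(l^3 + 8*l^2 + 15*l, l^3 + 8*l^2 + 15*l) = l^3 + 8*l^2 + 15*l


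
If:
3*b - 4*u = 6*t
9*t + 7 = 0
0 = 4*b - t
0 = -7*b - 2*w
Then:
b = -7/36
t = -7/9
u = 49/48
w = 49/72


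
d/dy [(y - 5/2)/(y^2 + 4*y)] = (-y^2 + 5*y + 10)/(y^2*(y^2 + 8*y + 16))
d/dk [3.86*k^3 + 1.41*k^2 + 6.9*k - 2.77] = 11.58*k^2 + 2.82*k + 6.9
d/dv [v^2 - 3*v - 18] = 2*v - 3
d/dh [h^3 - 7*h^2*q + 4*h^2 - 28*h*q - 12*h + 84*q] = 3*h^2 - 14*h*q + 8*h - 28*q - 12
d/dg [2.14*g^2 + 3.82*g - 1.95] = 4.28*g + 3.82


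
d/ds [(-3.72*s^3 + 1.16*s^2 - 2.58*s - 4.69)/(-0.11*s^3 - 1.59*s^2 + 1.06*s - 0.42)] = (6.0424*s^4 - 8.454*s^3 + 0.266899999999998*s^2 - 15.8886*s + 6.055)/(0.0121*s^6 + 0.3498*s^5 + 2.2949*s^4 - 3.2784*s^3 + 2.4592*s^2 - 0.8904*s + 0.1764)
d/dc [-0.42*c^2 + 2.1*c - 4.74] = 2.1 - 0.84*c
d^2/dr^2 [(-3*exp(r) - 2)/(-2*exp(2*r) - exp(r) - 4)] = (12*exp(4*r) + 26*exp(3*r) - 132*exp(2*r) - 74*exp(r) + 40)*exp(r)/(8*exp(6*r) + 12*exp(5*r) + 54*exp(4*r) + 49*exp(3*r) + 108*exp(2*r) + 48*exp(r) + 64)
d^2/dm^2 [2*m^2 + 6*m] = 4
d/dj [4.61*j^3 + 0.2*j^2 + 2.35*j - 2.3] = 13.83*j^2 + 0.4*j + 2.35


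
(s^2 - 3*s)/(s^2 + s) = (s - 3)/(s + 1)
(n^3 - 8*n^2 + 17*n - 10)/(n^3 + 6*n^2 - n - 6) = (n^2 - 7*n + 10)/(n^2 + 7*n + 6)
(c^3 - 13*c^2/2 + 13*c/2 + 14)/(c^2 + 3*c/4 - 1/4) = 2*(2*c^2 - 15*c + 28)/(4*c - 1)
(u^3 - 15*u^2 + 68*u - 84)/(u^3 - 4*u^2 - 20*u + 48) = (u - 7)/(u + 4)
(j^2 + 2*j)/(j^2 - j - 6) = j/(j - 3)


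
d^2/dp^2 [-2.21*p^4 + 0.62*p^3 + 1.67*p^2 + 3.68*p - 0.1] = -26.52*p^2 + 3.72*p + 3.34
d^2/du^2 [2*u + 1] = 0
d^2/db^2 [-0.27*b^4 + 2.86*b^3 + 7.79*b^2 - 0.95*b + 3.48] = -3.24*b^2 + 17.16*b + 15.58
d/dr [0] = 0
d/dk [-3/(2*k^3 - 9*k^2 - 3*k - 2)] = 9*(2*k^2 - 6*k - 1)/(-2*k^3 + 9*k^2 + 3*k + 2)^2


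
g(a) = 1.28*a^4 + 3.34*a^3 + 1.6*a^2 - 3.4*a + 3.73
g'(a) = 5.12*a^3 + 10.02*a^2 + 3.2*a - 3.4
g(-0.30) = 4.81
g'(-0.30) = -3.60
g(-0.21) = 4.49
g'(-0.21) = -3.68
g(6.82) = 3883.61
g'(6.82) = 2108.62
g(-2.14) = 12.45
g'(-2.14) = -14.54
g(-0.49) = 5.46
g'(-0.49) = -3.16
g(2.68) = 136.43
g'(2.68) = 175.70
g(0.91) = 5.36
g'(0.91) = 11.67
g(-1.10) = 6.83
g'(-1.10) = -1.61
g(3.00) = 201.79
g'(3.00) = 234.62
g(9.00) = 10935.67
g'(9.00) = 4569.50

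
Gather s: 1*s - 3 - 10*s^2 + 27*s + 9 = -10*s^2 + 28*s + 6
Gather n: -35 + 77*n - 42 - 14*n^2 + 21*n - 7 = -14*n^2 + 98*n - 84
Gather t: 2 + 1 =3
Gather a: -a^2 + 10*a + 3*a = -a^2 + 13*a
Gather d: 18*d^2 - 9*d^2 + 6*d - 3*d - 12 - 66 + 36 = 9*d^2 + 3*d - 42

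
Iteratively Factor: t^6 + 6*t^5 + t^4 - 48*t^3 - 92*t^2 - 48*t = (t + 2)*(t^5 + 4*t^4 - 7*t^3 - 34*t^2 - 24*t) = (t - 3)*(t + 2)*(t^4 + 7*t^3 + 14*t^2 + 8*t) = (t - 3)*(t + 2)*(t + 4)*(t^3 + 3*t^2 + 2*t) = t*(t - 3)*(t + 2)*(t + 4)*(t^2 + 3*t + 2) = t*(t - 3)*(t + 2)^2*(t + 4)*(t + 1)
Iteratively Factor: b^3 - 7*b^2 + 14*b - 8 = (b - 2)*(b^2 - 5*b + 4) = (b - 4)*(b - 2)*(b - 1)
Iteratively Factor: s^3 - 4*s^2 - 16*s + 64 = (s - 4)*(s^2 - 16) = (s - 4)^2*(s + 4)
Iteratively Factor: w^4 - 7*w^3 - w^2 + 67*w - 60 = (w - 5)*(w^3 - 2*w^2 - 11*w + 12) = (w - 5)*(w - 4)*(w^2 + 2*w - 3) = (w - 5)*(w - 4)*(w + 3)*(w - 1)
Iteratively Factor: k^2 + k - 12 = (k + 4)*(k - 3)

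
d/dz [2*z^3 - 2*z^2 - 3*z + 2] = 6*z^2 - 4*z - 3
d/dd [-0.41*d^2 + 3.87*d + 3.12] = 3.87 - 0.82*d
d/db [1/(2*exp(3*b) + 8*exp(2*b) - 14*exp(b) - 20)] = (-3*exp(2*b) - 8*exp(b) + 7)*exp(b)/(2*(exp(3*b) + 4*exp(2*b) - 7*exp(b) - 10)^2)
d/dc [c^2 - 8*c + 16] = 2*c - 8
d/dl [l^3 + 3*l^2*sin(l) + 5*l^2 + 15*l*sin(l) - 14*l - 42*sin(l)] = 3*l^2*cos(l) + 3*l^2 + 6*l*sin(l) + 15*l*cos(l) + 10*l + 15*sin(l) - 42*cos(l) - 14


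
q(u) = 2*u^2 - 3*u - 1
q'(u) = 4*u - 3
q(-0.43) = 0.66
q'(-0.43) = -4.72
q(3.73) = 15.64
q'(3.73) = 11.92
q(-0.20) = -0.32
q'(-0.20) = -3.80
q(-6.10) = 91.72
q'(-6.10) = -27.40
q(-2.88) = 24.23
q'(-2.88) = -14.52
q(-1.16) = 5.17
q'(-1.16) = -7.64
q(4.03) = 19.39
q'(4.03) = 13.12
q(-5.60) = 78.52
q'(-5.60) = -25.40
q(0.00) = -1.00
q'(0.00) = -3.00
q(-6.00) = 89.00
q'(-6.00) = -27.00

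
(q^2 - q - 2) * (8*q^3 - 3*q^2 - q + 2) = 8*q^5 - 11*q^4 - 14*q^3 + 9*q^2 - 4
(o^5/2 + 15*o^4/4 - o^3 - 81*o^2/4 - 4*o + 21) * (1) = o^5/2 + 15*o^4/4 - o^3 - 81*o^2/4 - 4*o + 21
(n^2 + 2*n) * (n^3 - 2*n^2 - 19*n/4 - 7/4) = n^5 - 35*n^3/4 - 45*n^2/4 - 7*n/2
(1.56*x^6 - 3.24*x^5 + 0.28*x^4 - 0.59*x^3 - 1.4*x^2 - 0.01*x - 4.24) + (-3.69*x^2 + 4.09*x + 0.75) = 1.56*x^6 - 3.24*x^5 + 0.28*x^4 - 0.59*x^3 - 5.09*x^2 + 4.08*x - 3.49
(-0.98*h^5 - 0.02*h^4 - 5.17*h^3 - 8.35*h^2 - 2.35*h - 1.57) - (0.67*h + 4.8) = -0.98*h^5 - 0.02*h^4 - 5.17*h^3 - 8.35*h^2 - 3.02*h - 6.37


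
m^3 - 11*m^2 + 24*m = m*(m - 8)*(m - 3)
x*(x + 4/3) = x^2 + 4*x/3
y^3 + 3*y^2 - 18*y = y*(y - 3)*(y + 6)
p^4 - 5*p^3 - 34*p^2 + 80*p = p*(p - 8)*(p - 2)*(p + 5)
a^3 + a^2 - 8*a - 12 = (a - 3)*(a + 2)^2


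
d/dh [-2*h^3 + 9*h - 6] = 9 - 6*h^2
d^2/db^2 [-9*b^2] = -18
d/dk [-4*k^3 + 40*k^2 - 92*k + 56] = -12*k^2 + 80*k - 92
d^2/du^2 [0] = 0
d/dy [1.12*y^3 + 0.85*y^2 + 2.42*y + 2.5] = 3.36*y^2 + 1.7*y + 2.42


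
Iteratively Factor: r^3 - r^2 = (r)*(r^2 - r) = r^2*(r - 1)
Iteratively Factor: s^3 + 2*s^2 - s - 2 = (s + 1)*(s^2 + s - 2) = (s + 1)*(s + 2)*(s - 1)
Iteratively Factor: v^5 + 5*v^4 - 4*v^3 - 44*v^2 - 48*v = (v + 2)*(v^4 + 3*v^3 - 10*v^2 - 24*v) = (v - 3)*(v + 2)*(v^3 + 6*v^2 + 8*v) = v*(v - 3)*(v + 2)*(v^2 + 6*v + 8) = v*(v - 3)*(v + 2)^2*(v + 4)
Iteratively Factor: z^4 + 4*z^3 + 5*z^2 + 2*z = (z + 1)*(z^3 + 3*z^2 + 2*z) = (z + 1)^2*(z^2 + 2*z) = (z + 1)^2*(z + 2)*(z)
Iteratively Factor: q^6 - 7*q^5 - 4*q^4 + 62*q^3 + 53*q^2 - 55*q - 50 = (q + 1)*(q^5 - 8*q^4 + 4*q^3 + 58*q^2 - 5*q - 50) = (q + 1)*(q + 2)*(q^4 - 10*q^3 + 24*q^2 + 10*q - 25) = (q - 5)*(q + 1)*(q + 2)*(q^3 - 5*q^2 - q + 5) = (q - 5)*(q - 1)*(q + 1)*(q + 2)*(q^2 - 4*q - 5) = (q - 5)*(q - 1)*(q + 1)^2*(q + 2)*(q - 5)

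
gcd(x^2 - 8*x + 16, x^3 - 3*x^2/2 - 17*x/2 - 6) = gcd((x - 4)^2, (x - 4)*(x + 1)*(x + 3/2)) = x - 4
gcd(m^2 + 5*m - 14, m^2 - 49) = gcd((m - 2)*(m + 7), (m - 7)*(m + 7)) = m + 7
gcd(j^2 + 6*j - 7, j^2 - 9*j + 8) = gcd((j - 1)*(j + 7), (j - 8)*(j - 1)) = j - 1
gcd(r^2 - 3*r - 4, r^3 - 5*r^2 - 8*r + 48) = r - 4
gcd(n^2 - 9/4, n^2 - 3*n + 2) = 1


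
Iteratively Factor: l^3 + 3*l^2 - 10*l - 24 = (l - 3)*(l^2 + 6*l + 8) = (l - 3)*(l + 4)*(l + 2)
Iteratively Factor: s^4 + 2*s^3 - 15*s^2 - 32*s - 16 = (s + 1)*(s^3 + s^2 - 16*s - 16) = (s + 1)^2*(s^2 - 16) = (s - 4)*(s + 1)^2*(s + 4)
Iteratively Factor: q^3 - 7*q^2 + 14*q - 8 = (q - 1)*(q^2 - 6*q + 8) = (q - 2)*(q - 1)*(q - 4)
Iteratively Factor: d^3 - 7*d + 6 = (d + 3)*(d^2 - 3*d + 2) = (d - 1)*(d + 3)*(d - 2)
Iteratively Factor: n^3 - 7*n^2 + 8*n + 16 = (n + 1)*(n^2 - 8*n + 16) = (n - 4)*(n + 1)*(n - 4)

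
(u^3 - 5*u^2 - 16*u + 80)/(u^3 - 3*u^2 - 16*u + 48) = (u - 5)/(u - 3)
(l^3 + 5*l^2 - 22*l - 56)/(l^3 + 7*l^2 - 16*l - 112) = (l + 2)/(l + 4)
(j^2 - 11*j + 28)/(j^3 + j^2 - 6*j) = (j^2 - 11*j + 28)/(j*(j^2 + j - 6))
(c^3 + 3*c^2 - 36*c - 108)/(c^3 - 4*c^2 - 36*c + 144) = (c + 3)/(c - 4)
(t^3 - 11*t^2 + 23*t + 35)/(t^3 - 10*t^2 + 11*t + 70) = (t + 1)/(t + 2)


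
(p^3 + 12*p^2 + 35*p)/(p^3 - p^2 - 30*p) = (p + 7)/(p - 6)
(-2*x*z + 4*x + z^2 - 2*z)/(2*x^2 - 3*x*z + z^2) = (2 - z)/(x - z)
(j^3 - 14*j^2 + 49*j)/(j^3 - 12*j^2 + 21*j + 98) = j/(j + 2)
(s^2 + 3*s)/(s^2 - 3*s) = (s + 3)/(s - 3)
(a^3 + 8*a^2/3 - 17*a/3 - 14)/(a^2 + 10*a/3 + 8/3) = (3*a^2 + 2*a - 21)/(3*a + 4)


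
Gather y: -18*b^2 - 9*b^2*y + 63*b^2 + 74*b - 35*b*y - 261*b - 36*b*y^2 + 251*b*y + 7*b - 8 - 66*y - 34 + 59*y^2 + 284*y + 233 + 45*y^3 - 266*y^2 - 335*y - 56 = 45*b^2 - 180*b + 45*y^3 + y^2*(-36*b - 207) + y*(-9*b^2 + 216*b - 117) + 135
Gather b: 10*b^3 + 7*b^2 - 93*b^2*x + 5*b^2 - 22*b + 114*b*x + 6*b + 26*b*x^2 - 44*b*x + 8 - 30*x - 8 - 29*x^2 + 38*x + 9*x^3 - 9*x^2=10*b^3 + b^2*(12 - 93*x) + b*(26*x^2 + 70*x - 16) + 9*x^3 - 38*x^2 + 8*x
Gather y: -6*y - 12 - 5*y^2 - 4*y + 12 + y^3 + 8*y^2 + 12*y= y^3 + 3*y^2 + 2*y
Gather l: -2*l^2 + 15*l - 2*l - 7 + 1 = -2*l^2 + 13*l - 6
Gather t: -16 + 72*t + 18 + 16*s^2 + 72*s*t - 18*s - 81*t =16*s^2 - 18*s + t*(72*s - 9) + 2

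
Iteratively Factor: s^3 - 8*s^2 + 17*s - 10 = (s - 5)*(s^2 - 3*s + 2) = (s - 5)*(s - 1)*(s - 2)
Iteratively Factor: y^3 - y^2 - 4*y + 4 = (y - 1)*(y^2 - 4) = (y - 2)*(y - 1)*(y + 2)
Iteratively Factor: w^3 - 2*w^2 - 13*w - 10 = (w + 1)*(w^2 - 3*w - 10) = (w + 1)*(w + 2)*(w - 5)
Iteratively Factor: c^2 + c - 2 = (c + 2)*(c - 1)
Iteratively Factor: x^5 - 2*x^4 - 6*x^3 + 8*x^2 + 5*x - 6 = (x - 1)*(x^4 - x^3 - 7*x^2 + x + 6) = (x - 1)*(x + 1)*(x^3 - 2*x^2 - 5*x + 6) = (x - 3)*(x - 1)*(x + 1)*(x^2 + x - 2) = (x - 3)*(x - 1)*(x + 1)*(x + 2)*(x - 1)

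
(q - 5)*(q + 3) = q^2 - 2*q - 15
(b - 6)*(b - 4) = b^2 - 10*b + 24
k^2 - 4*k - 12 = (k - 6)*(k + 2)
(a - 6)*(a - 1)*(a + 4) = a^3 - 3*a^2 - 22*a + 24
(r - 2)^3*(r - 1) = r^4 - 7*r^3 + 18*r^2 - 20*r + 8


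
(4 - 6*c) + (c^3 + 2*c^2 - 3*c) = c^3 + 2*c^2 - 9*c + 4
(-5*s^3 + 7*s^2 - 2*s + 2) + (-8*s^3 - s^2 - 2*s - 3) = -13*s^3 + 6*s^2 - 4*s - 1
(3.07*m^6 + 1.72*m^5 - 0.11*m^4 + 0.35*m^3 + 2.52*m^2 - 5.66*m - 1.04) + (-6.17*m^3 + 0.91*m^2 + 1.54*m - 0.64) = 3.07*m^6 + 1.72*m^5 - 0.11*m^4 - 5.82*m^3 + 3.43*m^2 - 4.12*m - 1.68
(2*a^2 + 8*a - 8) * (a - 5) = 2*a^3 - 2*a^2 - 48*a + 40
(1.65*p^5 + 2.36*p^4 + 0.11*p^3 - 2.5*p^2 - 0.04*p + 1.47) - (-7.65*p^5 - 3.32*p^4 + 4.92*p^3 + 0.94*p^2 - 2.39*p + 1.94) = 9.3*p^5 + 5.68*p^4 - 4.81*p^3 - 3.44*p^2 + 2.35*p - 0.47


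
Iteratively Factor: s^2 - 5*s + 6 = (s - 3)*(s - 2)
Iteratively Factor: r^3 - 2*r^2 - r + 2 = (r - 2)*(r^2 - 1) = (r - 2)*(r - 1)*(r + 1)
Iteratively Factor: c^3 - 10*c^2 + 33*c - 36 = (c - 4)*(c^2 - 6*c + 9) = (c - 4)*(c - 3)*(c - 3)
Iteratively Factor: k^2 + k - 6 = (k + 3)*(k - 2)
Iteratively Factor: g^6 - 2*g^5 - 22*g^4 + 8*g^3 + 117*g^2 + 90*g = (g - 3)*(g^5 + g^4 - 19*g^3 - 49*g^2 - 30*g) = g*(g - 3)*(g^4 + g^3 - 19*g^2 - 49*g - 30) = g*(g - 3)*(g + 3)*(g^3 - 2*g^2 - 13*g - 10) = g*(g - 5)*(g - 3)*(g + 3)*(g^2 + 3*g + 2) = g*(g - 5)*(g - 3)*(g + 1)*(g + 3)*(g + 2)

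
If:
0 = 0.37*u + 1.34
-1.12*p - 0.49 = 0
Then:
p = -0.44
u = -3.62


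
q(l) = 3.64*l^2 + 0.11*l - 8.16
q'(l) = 7.28*l + 0.11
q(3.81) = 45.10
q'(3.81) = 27.85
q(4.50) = 66.04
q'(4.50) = 32.87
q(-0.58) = -7.00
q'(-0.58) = -4.11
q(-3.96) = 48.49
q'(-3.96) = -28.72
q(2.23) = 10.19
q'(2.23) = 16.34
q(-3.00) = 24.27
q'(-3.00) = -21.73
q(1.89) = 5.05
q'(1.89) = 13.87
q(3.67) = 41.27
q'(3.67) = 26.83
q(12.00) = 517.32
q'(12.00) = 87.47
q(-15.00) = 809.19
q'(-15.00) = -109.09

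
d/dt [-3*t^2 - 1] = -6*t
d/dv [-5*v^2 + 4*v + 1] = 4 - 10*v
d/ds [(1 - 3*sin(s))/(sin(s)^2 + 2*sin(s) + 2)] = (3*sin(s)^2 - 2*sin(s) - 8)*cos(s)/(sin(s)^2 + 2*sin(s) + 2)^2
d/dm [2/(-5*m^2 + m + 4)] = 2*(10*m - 1)/(-5*m^2 + m + 4)^2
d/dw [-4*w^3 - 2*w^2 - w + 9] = -12*w^2 - 4*w - 1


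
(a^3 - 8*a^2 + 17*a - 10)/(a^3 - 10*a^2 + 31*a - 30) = (a - 1)/(a - 3)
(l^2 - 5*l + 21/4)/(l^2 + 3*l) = (l^2 - 5*l + 21/4)/(l*(l + 3))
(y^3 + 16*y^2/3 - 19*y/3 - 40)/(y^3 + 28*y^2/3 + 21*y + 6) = (3*y^2 + 7*y - 40)/(3*y^2 + 19*y + 6)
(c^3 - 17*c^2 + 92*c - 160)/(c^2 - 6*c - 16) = (c^2 - 9*c + 20)/(c + 2)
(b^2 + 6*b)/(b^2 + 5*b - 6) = b/(b - 1)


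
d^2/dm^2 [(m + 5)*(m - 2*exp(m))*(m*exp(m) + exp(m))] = (m^3 - 8*m^2*exp(m) + 12*m^2 - 64*m*exp(m) + 35*m - 92*exp(m) + 22)*exp(m)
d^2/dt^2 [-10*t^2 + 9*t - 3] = -20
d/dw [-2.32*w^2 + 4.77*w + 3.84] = 4.77 - 4.64*w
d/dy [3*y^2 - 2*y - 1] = 6*y - 2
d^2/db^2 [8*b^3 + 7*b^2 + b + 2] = 48*b + 14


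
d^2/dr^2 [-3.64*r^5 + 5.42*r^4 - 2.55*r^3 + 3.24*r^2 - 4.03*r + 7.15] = -72.8*r^3 + 65.04*r^2 - 15.3*r + 6.48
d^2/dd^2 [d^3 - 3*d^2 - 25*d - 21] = 6*d - 6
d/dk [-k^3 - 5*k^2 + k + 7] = -3*k^2 - 10*k + 1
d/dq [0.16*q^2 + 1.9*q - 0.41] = 0.32*q + 1.9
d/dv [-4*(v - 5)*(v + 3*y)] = -8*v - 12*y + 20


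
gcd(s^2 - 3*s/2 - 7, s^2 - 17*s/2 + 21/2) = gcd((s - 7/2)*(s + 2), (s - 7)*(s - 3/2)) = 1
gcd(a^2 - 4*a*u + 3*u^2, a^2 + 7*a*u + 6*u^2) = 1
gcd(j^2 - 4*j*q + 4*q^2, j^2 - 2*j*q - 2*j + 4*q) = -j + 2*q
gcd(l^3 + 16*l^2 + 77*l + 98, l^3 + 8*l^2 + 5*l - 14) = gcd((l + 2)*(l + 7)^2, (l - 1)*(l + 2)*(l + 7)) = l^2 + 9*l + 14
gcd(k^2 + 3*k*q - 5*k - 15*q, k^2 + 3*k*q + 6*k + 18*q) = k + 3*q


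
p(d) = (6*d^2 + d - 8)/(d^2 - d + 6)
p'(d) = (1 - 2*d)*(6*d^2 + d - 8)/(d^2 - d + 6)^2 + (12*d + 1)/(d^2 - d + 6) = (-7*d^2 + 88*d - 2)/(d^4 - 2*d^3 + 13*d^2 - 12*d + 36)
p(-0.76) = -0.72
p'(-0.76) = -1.35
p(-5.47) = 4.01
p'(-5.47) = -0.40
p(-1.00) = -0.38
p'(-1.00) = -1.52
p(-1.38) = 0.22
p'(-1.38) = -1.59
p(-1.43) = 0.30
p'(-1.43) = -1.58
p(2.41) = 3.11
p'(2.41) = 1.92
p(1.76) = 1.68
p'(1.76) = 2.44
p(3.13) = 4.26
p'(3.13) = 1.28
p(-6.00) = 4.21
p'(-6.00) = -0.34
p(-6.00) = 4.21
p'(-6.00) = -0.34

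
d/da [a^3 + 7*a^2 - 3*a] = 3*a^2 + 14*a - 3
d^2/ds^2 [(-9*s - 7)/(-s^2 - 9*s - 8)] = 2*((2*s + 9)^2*(9*s + 7) - (27*s + 88)*(s^2 + 9*s + 8))/(s^2 + 9*s + 8)^3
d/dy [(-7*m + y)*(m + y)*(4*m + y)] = -31*m^2 - 4*m*y + 3*y^2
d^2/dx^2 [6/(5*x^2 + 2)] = 60*(15*x^2 - 2)/(5*x^2 + 2)^3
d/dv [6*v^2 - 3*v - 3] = 12*v - 3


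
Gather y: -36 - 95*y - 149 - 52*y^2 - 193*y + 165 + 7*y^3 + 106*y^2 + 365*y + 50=7*y^3 + 54*y^2 + 77*y + 30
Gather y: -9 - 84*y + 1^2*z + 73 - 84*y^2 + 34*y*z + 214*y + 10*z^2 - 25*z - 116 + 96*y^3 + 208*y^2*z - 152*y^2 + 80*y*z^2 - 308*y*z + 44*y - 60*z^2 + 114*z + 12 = 96*y^3 + y^2*(208*z - 236) + y*(80*z^2 - 274*z + 174) - 50*z^2 + 90*z - 40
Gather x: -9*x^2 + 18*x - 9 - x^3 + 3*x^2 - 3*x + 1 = -x^3 - 6*x^2 + 15*x - 8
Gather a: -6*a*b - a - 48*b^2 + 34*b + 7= a*(-6*b - 1) - 48*b^2 + 34*b + 7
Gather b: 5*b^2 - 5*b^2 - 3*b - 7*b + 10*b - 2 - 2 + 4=0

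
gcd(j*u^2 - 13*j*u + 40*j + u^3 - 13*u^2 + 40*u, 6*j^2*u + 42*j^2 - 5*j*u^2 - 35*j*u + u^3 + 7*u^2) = 1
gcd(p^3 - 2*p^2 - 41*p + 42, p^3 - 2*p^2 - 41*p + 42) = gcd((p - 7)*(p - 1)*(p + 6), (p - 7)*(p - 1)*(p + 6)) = p^3 - 2*p^2 - 41*p + 42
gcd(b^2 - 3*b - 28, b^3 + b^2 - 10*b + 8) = b + 4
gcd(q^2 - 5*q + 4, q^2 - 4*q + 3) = q - 1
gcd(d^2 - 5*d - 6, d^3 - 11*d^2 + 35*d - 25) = 1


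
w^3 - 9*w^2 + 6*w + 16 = (w - 8)*(w - 2)*(w + 1)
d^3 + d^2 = d^2*(d + 1)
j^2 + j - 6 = (j - 2)*(j + 3)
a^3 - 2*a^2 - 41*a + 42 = (a - 7)*(a - 1)*(a + 6)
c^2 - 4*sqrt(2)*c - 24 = (c - 6*sqrt(2))*(c + 2*sqrt(2))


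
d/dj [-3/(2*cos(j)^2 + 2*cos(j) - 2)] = -3*(2*cos(j) + 1)*sin(j)/(2*(sin(j)^2 - cos(j))^2)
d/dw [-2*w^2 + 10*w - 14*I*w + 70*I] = -4*w + 10 - 14*I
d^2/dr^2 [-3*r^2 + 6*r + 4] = -6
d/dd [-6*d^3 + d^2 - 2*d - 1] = -18*d^2 + 2*d - 2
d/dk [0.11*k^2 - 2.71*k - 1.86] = 0.22*k - 2.71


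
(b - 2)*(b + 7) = b^2 + 5*b - 14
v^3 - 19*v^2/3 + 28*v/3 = v*(v - 4)*(v - 7/3)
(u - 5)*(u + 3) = u^2 - 2*u - 15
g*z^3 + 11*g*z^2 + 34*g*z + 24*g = (z + 4)*(z + 6)*(g*z + g)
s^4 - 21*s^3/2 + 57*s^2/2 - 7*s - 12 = (s - 6)*(s - 4)*(s - 1)*(s + 1/2)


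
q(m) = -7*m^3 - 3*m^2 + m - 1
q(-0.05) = -1.06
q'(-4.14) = -334.09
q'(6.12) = -822.26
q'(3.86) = -335.05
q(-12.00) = 11651.00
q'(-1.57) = -41.34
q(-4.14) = 440.15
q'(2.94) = -198.16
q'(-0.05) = 1.25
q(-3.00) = 158.00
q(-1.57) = 17.12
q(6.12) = -1711.79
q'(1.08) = -29.97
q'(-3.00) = -170.00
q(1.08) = -12.24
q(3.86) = -444.43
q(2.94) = -201.88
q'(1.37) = -46.63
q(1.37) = -23.26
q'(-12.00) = -2951.00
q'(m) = -21*m^2 - 6*m + 1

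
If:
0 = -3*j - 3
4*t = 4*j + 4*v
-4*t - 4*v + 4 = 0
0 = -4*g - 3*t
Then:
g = 0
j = -1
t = 0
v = 1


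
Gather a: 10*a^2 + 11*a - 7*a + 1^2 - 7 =10*a^2 + 4*a - 6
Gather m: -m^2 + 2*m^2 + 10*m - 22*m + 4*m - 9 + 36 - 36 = m^2 - 8*m - 9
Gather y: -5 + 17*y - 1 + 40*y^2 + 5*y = 40*y^2 + 22*y - 6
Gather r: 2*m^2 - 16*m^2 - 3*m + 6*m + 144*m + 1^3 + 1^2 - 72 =-14*m^2 + 147*m - 70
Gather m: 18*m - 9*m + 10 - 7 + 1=9*m + 4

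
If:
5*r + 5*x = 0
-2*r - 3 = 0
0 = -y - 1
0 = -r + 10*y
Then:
No Solution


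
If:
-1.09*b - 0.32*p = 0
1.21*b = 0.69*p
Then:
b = 0.00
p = 0.00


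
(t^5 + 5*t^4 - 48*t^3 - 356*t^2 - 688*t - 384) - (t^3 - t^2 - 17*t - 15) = t^5 + 5*t^4 - 49*t^3 - 355*t^2 - 671*t - 369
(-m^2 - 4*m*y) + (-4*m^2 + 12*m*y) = -5*m^2 + 8*m*y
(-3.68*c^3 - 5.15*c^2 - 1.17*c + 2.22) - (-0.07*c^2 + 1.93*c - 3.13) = -3.68*c^3 - 5.08*c^2 - 3.1*c + 5.35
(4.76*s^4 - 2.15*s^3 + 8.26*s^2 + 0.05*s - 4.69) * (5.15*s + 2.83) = 24.514*s^5 + 2.3983*s^4 + 36.4545*s^3 + 23.6333*s^2 - 24.012*s - 13.2727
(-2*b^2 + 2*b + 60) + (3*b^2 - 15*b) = b^2 - 13*b + 60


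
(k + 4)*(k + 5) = k^2 + 9*k + 20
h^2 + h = h*(h + 1)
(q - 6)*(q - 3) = q^2 - 9*q + 18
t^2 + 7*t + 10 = (t + 2)*(t + 5)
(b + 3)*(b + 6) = b^2 + 9*b + 18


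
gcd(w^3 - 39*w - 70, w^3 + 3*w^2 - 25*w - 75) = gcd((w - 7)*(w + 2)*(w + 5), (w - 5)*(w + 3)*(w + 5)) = w + 5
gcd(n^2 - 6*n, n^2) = n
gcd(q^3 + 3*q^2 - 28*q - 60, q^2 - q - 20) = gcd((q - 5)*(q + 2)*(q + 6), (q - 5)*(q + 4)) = q - 5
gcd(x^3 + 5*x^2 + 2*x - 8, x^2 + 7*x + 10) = x + 2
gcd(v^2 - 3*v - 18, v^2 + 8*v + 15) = v + 3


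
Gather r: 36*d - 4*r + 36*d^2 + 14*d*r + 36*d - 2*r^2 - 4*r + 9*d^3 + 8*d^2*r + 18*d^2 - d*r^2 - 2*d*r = 9*d^3 + 54*d^2 + 72*d + r^2*(-d - 2) + r*(8*d^2 + 12*d - 8)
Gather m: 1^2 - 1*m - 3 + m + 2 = 0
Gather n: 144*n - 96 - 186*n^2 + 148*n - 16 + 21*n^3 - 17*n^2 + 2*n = 21*n^3 - 203*n^2 + 294*n - 112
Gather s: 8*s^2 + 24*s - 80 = 8*s^2 + 24*s - 80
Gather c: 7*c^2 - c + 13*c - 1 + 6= 7*c^2 + 12*c + 5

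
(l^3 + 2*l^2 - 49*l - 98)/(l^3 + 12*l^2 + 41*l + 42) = (l - 7)/(l + 3)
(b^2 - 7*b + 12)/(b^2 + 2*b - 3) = (b^2 - 7*b + 12)/(b^2 + 2*b - 3)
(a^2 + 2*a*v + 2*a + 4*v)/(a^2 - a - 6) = (a + 2*v)/(a - 3)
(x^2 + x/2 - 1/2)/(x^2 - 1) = (x - 1/2)/(x - 1)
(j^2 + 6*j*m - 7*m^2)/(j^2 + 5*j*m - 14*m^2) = (j - m)/(j - 2*m)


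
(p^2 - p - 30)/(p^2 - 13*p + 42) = (p + 5)/(p - 7)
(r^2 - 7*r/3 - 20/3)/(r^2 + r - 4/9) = 3*(3*r^2 - 7*r - 20)/(9*r^2 + 9*r - 4)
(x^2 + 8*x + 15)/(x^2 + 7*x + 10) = (x + 3)/(x + 2)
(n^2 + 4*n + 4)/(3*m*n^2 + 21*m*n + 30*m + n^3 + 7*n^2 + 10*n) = (n + 2)/(3*m*n + 15*m + n^2 + 5*n)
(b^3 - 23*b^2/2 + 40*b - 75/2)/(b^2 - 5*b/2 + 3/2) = (b^2 - 10*b + 25)/(b - 1)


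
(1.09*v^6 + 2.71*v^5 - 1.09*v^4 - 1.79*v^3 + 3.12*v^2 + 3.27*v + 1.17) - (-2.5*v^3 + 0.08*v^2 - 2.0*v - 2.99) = 1.09*v^6 + 2.71*v^5 - 1.09*v^4 + 0.71*v^3 + 3.04*v^2 + 5.27*v + 4.16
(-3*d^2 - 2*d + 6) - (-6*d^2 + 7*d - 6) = 3*d^2 - 9*d + 12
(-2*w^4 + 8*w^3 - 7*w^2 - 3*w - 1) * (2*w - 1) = -4*w^5 + 18*w^4 - 22*w^3 + w^2 + w + 1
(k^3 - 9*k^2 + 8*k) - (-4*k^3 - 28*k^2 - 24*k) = 5*k^3 + 19*k^2 + 32*k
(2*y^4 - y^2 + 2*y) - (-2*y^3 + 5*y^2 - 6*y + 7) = 2*y^4 + 2*y^3 - 6*y^2 + 8*y - 7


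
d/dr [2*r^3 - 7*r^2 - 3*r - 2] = 6*r^2 - 14*r - 3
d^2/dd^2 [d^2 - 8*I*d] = 2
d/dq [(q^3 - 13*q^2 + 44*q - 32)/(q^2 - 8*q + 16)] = (q^2 - 8*q + 28)/(q^2 - 8*q + 16)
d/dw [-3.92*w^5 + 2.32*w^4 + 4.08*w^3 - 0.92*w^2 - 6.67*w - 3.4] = -19.6*w^4 + 9.28*w^3 + 12.24*w^2 - 1.84*w - 6.67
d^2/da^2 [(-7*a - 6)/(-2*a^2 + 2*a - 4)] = ((1 - 21*a)*(a^2 - a + 2) + (2*a - 1)^2*(7*a + 6))/(a^2 - a + 2)^3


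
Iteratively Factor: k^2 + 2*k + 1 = (k + 1)*(k + 1)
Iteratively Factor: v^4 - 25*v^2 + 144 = (v - 3)*(v^3 + 3*v^2 - 16*v - 48) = (v - 3)*(v + 4)*(v^2 - v - 12) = (v - 3)*(v + 3)*(v + 4)*(v - 4)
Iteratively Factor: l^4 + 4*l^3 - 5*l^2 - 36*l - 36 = (l - 3)*(l^3 + 7*l^2 + 16*l + 12) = (l - 3)*(l + 3)*(l^2 + 4*l + 4) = (l - 3)*(l + 2)*(l + 3)*(l + 2)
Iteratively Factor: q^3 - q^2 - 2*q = (q + 1)*(q^2 - 2*q) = (q - 2)*(q + 1)*(q)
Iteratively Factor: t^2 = (t)*(t)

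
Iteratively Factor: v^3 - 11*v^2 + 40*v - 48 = (v - 4)*(v^2 - 7*v + 12) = (v - 4)*(v - 3)*(v - 4)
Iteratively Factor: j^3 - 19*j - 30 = (j + 3)*(j^2 - 3*j - 10) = (j - 5)*(j + 3)*(j + 2)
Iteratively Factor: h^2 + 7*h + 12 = (h + 3)*(h + 4)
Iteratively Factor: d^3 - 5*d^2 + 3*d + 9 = (d + 1)*(d^2 - 6*d + 9) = (d - 3)*(d + 1)*(d - 3)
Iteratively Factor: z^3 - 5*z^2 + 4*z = (z)*(z^2 - 5*z + 4) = z*(z - 1)*(z - 4)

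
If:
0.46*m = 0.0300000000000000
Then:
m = 0.07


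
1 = 1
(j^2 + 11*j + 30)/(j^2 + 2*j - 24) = (j + 5)/(j - 4)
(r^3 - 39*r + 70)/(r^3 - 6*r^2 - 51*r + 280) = (r - 2)/(r - 8)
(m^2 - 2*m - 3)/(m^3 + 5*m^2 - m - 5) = (m - 3)/(m^2 + 4*m - 5)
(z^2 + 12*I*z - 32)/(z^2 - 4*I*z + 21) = (z^2 + 12*I*z - 32)/(z^2 - 4*I*z + 21)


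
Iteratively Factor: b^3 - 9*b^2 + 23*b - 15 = (b - 5)*(b^2 - 4*b + 3) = (b - 5)*(b - 3)*(b - 1)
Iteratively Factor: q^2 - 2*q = (q)*(q - 2)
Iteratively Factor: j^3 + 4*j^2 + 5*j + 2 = (j + 1)*(j^2 + 3*j + 2) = (j + 1)*(j + 2)*(j + 1)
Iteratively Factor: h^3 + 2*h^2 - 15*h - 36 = (h + 3)*(h^2 - h - 12) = (h + 3)^2*(h - 4)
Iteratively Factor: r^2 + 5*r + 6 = (r + 3)*(r + 2)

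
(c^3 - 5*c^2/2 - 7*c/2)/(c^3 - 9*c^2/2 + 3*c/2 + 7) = c/(c - 2)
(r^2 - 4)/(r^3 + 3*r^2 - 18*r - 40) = (r - 2)/(r^2 + r - 20)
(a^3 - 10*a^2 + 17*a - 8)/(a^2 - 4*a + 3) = (a^2 - 9*a + 8)/(a - 3)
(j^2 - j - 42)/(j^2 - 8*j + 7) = (j + 6)/(j - 1)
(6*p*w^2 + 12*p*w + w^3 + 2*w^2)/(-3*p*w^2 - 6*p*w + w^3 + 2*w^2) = (-6*p - w)/(3*p - w)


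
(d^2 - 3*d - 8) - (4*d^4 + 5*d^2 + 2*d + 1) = -4*d^4 - 4*d^2 - 5*d - 9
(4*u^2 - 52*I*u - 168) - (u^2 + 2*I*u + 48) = 3*u^2 - 54*I*u - 216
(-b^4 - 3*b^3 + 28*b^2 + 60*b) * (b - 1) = -b^5 - 2*b^4 + 31*b^3 + 32*b^2 - 60*b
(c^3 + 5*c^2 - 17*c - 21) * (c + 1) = c^4 + 6*c^3 - 12*c^2 - 38*c - 21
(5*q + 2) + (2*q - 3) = 7*q - 1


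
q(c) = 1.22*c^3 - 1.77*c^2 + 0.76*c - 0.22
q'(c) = 3.66*c^2 - 3.54*c + 0.76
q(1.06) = 0.05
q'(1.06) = 1.12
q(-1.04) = -4.30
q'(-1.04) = 8.40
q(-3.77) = -93.61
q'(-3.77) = 66.13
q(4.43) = 74.48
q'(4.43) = 56.90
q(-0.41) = -0.91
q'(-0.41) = 2.83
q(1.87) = 2.99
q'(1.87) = 6.94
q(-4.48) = -148.85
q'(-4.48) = 90.08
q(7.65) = 448.20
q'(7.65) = 187.87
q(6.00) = 204.14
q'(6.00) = 111.28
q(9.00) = 752.63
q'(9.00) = 265.36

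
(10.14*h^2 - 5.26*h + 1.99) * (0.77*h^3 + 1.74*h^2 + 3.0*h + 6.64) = 7.8078*h^5 + 13.5934*h^4 + 22.7999*h^3 + 55.0122*h^2 - 28.9564*h + 13.2136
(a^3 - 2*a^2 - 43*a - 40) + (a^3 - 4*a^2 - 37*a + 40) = 2*a^3 - 6*a^2 - 80*a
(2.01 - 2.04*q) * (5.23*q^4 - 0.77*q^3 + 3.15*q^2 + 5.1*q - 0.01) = -10.6692*q^5 + 12.0831*q^4 - 7.9737*q^3 - 4.0725*q^2 + 10.2714*q - 0.0201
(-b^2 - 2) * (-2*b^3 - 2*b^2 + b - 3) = 2*b^5 + 2*b^4 + 3*b^3 + 7*b^2 - 2*b + 6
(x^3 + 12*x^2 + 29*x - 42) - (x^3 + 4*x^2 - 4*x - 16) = 8*x^2 + 33*x - 26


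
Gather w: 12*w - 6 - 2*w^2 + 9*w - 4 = -2*w^2 + 21*w - 10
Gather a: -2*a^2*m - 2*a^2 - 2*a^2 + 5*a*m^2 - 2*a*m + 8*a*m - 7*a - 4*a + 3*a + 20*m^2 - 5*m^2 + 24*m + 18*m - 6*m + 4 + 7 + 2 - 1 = a^2*(-2*m - 4) + a*(5*m^2 + 6*m - 8) + 15*m^2 + 36*m + 12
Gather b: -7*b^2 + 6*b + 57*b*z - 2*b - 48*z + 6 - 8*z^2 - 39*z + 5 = -7*b^2 + b*(57*z + 4) - 8*z^2 - 87*z + 11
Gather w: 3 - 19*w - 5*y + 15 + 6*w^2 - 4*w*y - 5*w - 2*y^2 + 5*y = 6*w^2 + w*(-4*y - 24) - 2*y^2 + 18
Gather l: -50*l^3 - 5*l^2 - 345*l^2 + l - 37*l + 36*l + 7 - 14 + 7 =-50*l^3 - 350*l^2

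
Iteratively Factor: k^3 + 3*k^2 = (k)*(k^2 + 3*k) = k*(k + 3)*(k)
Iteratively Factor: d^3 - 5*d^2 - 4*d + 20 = (d - 2)*(d^2 - 3*d - 10) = (d - 2)*(d + 2)*(d - 5)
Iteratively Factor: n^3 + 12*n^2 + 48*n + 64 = (n + 4)*(n^2 + 8*n + 16) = (n + 4)^2*(n + 4)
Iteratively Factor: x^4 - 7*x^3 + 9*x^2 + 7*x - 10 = (x - 5)*(x^3 - 2*x^2 - x + 2) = (x - 5)*(x + 1)*(x^2 - 3*x + 2) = (x - 5)*(x - 1)*(x + 1)*(x - 2)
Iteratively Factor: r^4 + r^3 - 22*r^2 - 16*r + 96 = (r - 2)*(r^3 + 3*r^2 - 16*r - 48) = (r - 4)*(r - 2)*(r^2 + 7*r + 12) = (r - 4)*(r - 2)*(r + 3)*(r + 4)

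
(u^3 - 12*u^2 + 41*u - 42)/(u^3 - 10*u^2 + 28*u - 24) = (u^2 - 10*u + 21)/(u^2 - 8*u + 12)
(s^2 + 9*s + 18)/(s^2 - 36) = (s + 3)/(s - 6)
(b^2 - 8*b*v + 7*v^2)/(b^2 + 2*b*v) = (b^2 - 8*b*v + 7*v^2)/(b*(b + 2*v))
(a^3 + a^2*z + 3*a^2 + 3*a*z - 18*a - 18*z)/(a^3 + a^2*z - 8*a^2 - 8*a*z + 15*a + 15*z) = (a + 6)/(a - 5)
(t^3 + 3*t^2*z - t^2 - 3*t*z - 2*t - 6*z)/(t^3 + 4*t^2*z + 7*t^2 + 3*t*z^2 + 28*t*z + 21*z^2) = (t^2 - t - 2)/(t^2 + t*z + 7*t + 7*z)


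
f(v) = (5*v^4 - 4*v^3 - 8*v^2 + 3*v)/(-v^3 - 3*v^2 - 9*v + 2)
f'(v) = (3*v^2 + 6*v + 9)*(5*v^4 - 4*v^3 - 8*v^2 + 3*v)/(-v^3 - 3*v^2 - 9*v + 2)^2 + (20*v^3 - 12*v^2 - 16*v + 3)/(-v^3 - 3*v^2 - 9*v + 2) = (-5*v^6 - 30*v^5 - 131*v^4 + 118*v^3 + 57*v^2 - 32*v + 6)/(v^6 + 6*v^5 + 27*v^4 + 50*v^3 + 69*v^2 - 36*v + 4)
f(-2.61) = 10.55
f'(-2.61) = -10.83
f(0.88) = 0.37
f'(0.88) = 0.07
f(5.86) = -13.62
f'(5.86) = -4.28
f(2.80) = -2.41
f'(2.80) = -2.69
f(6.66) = -17.11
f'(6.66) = -4.44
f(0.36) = 0.04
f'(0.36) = 1.77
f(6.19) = -15.04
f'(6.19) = -4.35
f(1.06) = 0.35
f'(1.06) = -0.25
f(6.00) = -14.22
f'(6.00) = -4.31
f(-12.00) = 77.81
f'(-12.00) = -5.25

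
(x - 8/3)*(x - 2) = x^2 - 14*x/3 + 16/3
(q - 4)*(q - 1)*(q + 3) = q^3 - 2*q^2 - 11*q + 12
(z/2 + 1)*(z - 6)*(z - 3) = z^3/2 - 7*z^2/2 + 18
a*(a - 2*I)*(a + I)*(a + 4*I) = a^4 + 3*I*a^3 + 6*a^2 + 8*I*a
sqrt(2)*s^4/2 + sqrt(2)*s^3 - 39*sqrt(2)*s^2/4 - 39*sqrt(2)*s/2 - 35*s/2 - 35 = (s - 7*sqrt(2)/2)*(s + sqrt(2))*(s + 5*sqrt(2)/2)*(sqrt(2)*s/2 + sqrt(2))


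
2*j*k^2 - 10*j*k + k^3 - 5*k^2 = k*(2*j + k)*(k - 5)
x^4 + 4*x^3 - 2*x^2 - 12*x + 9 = (x - 1)^2*(x + 3)^2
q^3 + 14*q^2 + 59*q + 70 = (q + 2)*(q + 5)*(q + 7)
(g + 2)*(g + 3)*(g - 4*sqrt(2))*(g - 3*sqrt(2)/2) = g^4 - 11*sqrt(2)*g^3/2 + 5*g^3 - 55*sqrt(2)*g^2/2 + 18*g^2 - 33*sqrt(2)*g + 60*g + 72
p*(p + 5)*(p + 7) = p^3 + 12*p^2 + 35*p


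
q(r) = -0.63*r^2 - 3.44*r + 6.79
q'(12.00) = -18.56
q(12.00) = -125.21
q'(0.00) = -3.44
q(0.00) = 6.79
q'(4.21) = -8.74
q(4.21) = -18.86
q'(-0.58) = -2.71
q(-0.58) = 8.57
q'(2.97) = -7.18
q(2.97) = -8.98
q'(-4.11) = 1.74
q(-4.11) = 10.29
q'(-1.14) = -2.00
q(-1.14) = 9.89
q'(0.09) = -3.55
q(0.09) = 6.48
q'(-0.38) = -2.96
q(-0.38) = 8.01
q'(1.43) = -5.24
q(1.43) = 0.58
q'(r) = -1.26*r - 3.44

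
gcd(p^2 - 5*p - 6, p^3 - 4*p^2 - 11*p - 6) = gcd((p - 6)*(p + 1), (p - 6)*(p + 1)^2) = p^2 - 5*p - 6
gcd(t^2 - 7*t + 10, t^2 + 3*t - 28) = 1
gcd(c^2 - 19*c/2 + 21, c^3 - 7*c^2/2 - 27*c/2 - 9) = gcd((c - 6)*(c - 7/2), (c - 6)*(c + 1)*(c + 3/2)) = c - 6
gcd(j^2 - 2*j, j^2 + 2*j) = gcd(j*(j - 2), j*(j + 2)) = j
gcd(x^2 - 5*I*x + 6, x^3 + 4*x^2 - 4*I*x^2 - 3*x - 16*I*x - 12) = 1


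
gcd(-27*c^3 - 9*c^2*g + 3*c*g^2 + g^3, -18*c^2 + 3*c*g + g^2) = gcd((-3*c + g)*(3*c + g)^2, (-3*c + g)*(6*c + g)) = 3*c - g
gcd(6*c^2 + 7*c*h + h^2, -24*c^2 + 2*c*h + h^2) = 6*c + h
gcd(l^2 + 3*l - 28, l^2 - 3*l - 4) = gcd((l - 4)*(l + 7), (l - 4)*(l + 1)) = l - 4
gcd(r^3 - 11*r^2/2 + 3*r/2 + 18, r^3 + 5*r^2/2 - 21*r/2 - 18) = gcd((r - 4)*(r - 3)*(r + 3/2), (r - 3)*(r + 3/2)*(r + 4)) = r^2 - 3*r/2 - 9/2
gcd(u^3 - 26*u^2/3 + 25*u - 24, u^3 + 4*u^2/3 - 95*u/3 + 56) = u^2 - 17*u/3 + 8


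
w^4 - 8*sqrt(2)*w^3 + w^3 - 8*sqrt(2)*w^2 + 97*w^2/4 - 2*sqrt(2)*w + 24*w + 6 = (w + 1/2)^2*(w - 6*sqrt(2))*(w - 2*sqrt(2))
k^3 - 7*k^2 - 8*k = k*(k - 8)*(k + 1)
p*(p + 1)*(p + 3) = p^3 + 4*p^2 + 3*p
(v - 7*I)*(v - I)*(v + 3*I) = v^3 - 5*I*v^2 + 17*v - 21*I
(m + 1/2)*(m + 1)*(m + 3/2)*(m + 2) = m^4 + 5*m^3 + 35*m^2/4 + 25*m/4 + 3/2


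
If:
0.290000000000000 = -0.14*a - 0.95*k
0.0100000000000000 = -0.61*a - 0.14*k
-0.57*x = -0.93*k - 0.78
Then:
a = 0.06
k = -0.31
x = 0.86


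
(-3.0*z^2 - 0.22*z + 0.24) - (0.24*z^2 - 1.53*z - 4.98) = -3.24*z^2 + 1.31*z + 5.22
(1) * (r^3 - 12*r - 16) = r^3 - 12*r - 16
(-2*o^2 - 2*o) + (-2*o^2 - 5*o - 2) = -4*o^2 - 7*o - 2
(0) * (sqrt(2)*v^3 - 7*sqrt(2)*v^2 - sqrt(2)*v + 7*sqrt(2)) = 0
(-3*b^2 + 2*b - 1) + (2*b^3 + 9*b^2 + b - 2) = 2*b^3 + 6*b^2 + 3*b - 3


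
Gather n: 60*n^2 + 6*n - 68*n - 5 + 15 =60*n^2 - 62*n + 10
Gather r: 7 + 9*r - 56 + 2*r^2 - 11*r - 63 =2*r^2 - 2*r - 112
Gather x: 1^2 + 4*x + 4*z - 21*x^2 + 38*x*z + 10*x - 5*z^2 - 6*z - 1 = -21*x^2 + x*(38*z + 14) - 5*z^2 - 2*z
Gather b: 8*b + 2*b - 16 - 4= 10*b - 20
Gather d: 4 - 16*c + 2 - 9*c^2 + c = -9*c^2 - 15*c + 6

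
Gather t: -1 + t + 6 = t + 5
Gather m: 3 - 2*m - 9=-2*m - 6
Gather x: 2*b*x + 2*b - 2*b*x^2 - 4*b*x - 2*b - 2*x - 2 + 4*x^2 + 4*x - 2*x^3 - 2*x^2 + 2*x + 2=-2*x^3 + x^2*(2 - 2*b) + x*(4 - 2*b)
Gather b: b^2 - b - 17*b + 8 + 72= b^2 - 18*b + 80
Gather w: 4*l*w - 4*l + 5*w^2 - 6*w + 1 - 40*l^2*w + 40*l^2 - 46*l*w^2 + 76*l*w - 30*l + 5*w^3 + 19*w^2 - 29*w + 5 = 40*l^2 - 34*l + 5*w^3 + w^2*(24 - 46*l) + w*(-40*l^2 + 80*l - 35) + 6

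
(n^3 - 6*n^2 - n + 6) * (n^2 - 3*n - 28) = n^5 - 9*n^4 - 11*n^3 + 177*n^2 + 10*n - 168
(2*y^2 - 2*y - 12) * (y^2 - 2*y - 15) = 2*y^4 - 6*y^3 - 38*y^2 + 54*y + 180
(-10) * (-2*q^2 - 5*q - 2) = 20*q^2 + 50*q + 20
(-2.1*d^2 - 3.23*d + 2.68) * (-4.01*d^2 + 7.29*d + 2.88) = 8.421*d^4 - 2.3567*d^3 - 40.3415*d^2 + 10.2348*d + 7.7184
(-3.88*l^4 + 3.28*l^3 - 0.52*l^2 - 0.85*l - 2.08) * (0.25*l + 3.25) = -0.97*l^5 - 11.79*l^4 + 10.53*l^3 - 1.9025*l^2 - 3.2825*l - 6.76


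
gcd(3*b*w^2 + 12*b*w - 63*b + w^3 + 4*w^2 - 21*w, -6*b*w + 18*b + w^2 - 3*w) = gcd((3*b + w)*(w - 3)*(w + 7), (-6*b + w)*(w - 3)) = w - 3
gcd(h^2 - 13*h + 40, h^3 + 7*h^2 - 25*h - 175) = h - 5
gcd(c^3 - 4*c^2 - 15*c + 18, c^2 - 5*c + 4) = c - 1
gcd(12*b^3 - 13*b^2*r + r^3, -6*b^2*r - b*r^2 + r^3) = -3*b + r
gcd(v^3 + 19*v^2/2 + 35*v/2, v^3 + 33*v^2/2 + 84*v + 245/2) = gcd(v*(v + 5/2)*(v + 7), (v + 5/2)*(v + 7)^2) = v^2 + 19*v/2 + 35/2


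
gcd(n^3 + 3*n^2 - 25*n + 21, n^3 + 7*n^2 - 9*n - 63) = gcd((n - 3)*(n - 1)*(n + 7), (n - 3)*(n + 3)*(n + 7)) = n^2 + 4*n - 21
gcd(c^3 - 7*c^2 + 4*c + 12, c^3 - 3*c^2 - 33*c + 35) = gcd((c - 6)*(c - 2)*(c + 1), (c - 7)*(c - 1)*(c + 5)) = 1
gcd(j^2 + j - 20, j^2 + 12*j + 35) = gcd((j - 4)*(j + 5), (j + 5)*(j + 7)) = j + 5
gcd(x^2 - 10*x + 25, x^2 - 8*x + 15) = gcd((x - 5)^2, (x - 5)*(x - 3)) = x - 5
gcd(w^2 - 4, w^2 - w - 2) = w - 2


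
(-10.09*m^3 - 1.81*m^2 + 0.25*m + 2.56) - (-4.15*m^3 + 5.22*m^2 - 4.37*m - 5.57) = -5.94*m^3 - 7.03*m^2 + 4.62*m + 8.13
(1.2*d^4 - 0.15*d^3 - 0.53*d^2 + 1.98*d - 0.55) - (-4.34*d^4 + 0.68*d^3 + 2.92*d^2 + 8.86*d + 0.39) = 5.54*d^4 - 0.83*d^3 - 3.45*d^2 - 6.88*d - 0.94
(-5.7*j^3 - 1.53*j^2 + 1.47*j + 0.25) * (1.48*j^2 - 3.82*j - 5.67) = -8.436*j^5 + 19.5096*j^4 + 40.3392*j^3 + 3.4297*j^2 - 9.2899*j - 1.4175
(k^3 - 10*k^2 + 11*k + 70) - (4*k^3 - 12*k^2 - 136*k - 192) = -3*k^3 + 2*k^2 + 147*k + 262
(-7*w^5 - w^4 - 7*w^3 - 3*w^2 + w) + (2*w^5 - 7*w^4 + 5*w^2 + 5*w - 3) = -5*w^5 - 8*w^4 - 7*w^3 + 2*w^2 + 6*w - 3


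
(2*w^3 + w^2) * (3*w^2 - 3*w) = 6*w^5 - 3*w^4 - 3*w^3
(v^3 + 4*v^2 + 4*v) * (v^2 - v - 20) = v^5 + 3*v^4 - 20*v^3 - 84*v^2 - 80*v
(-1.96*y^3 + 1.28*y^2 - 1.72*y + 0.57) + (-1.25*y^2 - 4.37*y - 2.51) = -1.96*y^3 + 0.03*y^2 - 6.09*y - 1.94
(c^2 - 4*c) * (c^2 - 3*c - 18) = c^4 - 7*c^3 - 6*c^2 + 72*c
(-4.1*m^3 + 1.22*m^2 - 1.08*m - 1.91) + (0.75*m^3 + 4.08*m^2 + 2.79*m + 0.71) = -3.35*m^3 + 5.3*m^2 + 1.71*m - 1.2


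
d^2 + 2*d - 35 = (d - 5)*(d + 7)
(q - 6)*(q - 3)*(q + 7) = q^3 - 2*q^2 - 45*q + 126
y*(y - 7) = y^2 - 7*y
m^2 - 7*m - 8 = (m - 8)*(m + 1)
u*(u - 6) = u^2 - 6*u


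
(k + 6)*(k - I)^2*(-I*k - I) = -I*k^4 - 2*k^3 - 7*I*k^3 - 14*k^2 - 5*I*k^2 - 12*k + 7*I*k + 6*I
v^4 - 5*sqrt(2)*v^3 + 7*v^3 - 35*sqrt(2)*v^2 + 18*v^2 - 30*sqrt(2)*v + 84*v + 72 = (v + 1)*(v + 6)*(v - 3*sqrt(2))*(v - 2*sqrt(2))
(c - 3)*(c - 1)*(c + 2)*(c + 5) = c^4 + 3*c^3 - 15*c^2 - 19*c + 30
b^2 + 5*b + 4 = (b + 1)*(b + 4)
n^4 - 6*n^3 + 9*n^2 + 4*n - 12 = (n - 3)*(n - 2)^2*(n + 1)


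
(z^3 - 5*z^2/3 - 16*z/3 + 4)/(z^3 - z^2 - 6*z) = (z - 2/3)/z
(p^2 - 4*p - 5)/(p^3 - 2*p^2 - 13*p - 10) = 1/(p + 2)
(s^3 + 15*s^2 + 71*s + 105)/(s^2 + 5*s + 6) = (s^2 + 12*s + 35)/(s + 2)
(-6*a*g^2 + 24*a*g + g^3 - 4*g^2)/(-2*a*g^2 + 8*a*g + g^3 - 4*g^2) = (6*a - g)/(2*a - g)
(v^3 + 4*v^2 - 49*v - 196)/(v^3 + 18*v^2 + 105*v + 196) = (v - 7)/(v + 7)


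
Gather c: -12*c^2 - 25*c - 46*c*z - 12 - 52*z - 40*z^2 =-12*c^2 + c*(-46*z - 25) - 40*z^2 - 52*z - 12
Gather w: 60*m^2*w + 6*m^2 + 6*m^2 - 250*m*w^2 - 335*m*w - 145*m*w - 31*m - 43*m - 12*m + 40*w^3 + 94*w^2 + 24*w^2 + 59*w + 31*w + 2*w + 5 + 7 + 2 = 12*m^2 - 86*m + 40*w^3 + w^2*(118 - 250*m) + w*(60*m^2 - 480*m + 92) + 14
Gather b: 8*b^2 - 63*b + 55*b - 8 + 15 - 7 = 8*b^2 - 8*b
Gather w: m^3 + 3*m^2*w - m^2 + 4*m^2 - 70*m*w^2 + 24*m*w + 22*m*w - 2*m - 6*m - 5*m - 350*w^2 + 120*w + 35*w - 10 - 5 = m^3 + 3*m^2 - 13*m + w^2*(-70*m - 350) + w*(3*m^2 + 46*m + 155) - 15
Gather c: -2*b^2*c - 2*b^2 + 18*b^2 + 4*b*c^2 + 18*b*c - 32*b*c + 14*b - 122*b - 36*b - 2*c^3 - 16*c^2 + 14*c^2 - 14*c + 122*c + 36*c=16*b^2 - 144*b - 2*c^3 + c^2*(4*b - 2) + c*(-2*b^2 - 14*b + 144)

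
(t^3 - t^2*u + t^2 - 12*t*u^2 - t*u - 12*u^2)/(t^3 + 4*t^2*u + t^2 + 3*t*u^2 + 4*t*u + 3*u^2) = (t - 4*u)/(t + u)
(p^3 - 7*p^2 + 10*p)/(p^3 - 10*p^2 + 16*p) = (p - 5)/(p - 8)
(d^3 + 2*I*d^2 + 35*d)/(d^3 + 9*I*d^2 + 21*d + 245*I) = d/(d + 7*I)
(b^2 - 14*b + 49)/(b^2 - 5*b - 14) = (b - 7)/(b + 2)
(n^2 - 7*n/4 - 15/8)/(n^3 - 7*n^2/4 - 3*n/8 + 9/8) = (2*n - 5)/(2*n^2 - 5*n + 3)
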